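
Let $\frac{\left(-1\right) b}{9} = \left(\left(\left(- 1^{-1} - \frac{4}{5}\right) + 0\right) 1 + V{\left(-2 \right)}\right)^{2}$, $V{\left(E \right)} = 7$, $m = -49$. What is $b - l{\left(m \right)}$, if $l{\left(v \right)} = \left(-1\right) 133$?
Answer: $- \frac{2759}{25} \approx -110.36$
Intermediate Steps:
$l{\left(v \right)} = -133$
$b = - \frac{6084}{25}$ ($b = - 9 \left(\left(\left(- 1^{-1} - \frac{4}{5}\right) + 0\right) 1 + 7\right)^{2} = - 9 \left(\left(\left(\left(-1\right) 1 - \frac{4}{5}\right) + 0\right) 1 + 7\right)^{2} = - 9 \left(\left(\left(-1 - \frac{4}{5}\right) + 0\right) 1 + 7\right)^{2} = - 9 \left(\left(- \frac{9}{5} + 0\right) 1 + 7\right)^{2} = - 9 \left(\left(- \frac{9}{5}\right) 1 + 7\right)^{2} = - 9 \left(- \frac{9}{5} + 7\right)^{2} = - 9 \left(\frac{26}{5}\right)^{2} = \left(-9\right) \frac{676}{25} = - \frac{6084}{25} \approx -243.36$)
$b - l{\left(m \right)} = - \frac{6084}{25} - -133 = - \frac{6084}{25} + 133 = - \frac{2759}{25}$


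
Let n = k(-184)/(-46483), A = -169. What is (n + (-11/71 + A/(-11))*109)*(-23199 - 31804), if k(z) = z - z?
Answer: -71212494106/781 ≈ -9.1181e+7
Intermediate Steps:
k(z) = 0
n = 0 (n = 0/(-46483) = 0*(-1/46483) = 0)
(n + (-11/71 + A/(-11))*109)*(-23199 - 31804) = (0 + (-11/71 - 169/(-11))*109)*(-23199 - 31804) = (0 + (-11*1/71 - 169*(-1/11))*109)*(-55003) = (0 + (-11/71 + 169/11)*109)*(-55003) = (0 + (11878/781)*109)*(-55003) = (0 + 1294702/781)*(-55003) = (1294702/781)*(-55003) = -71212494106/781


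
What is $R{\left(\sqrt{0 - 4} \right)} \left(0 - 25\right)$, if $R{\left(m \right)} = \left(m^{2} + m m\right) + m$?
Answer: $200 - 50 i \approx 200.0 - 50.0 i$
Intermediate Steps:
$R{\left(m \right)} = m + 2 m^{2}$ ($R{\left(m \right)} = \left(m^{2} + m^{2}\right) + m = 2 m^{2} + m = m + 2 m^{2}$)
$R{\left(\sqrt{0 - 4} \right)} \left(0 - 25\right) = \sqrt{0 - 4} \left(1 + 2 \sqrt{0 - 4}\right) \left(0 - 25\right) = \sqrt{-4} \left(1 + 2 \sqrt{-4}\right) \left(0 - 25\right) = 2 i \left(1 + 2 \cdot 2 i\right) \left(-25\right) = 2 i \left(1 + 4 i\right) \left(-25\right) = - 50 i \left(1 + 4 i\right)$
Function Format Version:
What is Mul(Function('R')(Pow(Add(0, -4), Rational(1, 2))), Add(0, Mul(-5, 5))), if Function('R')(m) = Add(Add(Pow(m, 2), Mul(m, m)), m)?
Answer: Add(200, Mul(-50, I)) ≈ Add(200.00, Mul(-50.000, I))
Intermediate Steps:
Function('R')(m) = Add(m, Mul(2, Pow(m, 2))) (Function('R')(m) = Add(Add(Pow(m, 2), Pow(m, 2)), m) = Add(Mul(2, Pow(m, 2)), m) = Add(m, Mul(2, Pow(m, 2))))
Mul(Function('R')(Pow(Add(0, -4), Rational(1, 2))), Add(0, Mul(-5, 5))) = Mul(Mul(Pow(Add(0, -4), Rational(1, 2)), Add(1, Mul(2, Pow(Add(0, -4), Rational(1, 2))))), Add(0, Mul(-5, 5))) = Mul(Mul(Pow(-4, Rational(1, 2)), Add(1, Mul(2, Pow(-4, Rational(1, 2))))), Add(0, -25)) = Mul(Mul(Mul(2, I), Add(1, Mul(2, Mul(2, I)))), -25) = Mul(Mul(Mul(2, I), Add(1, Mul(4, I))), -25) = Mul(Mul(2, I, Add(1, Mul(4, I))), -25) = Mul(-50, I, Add(1, Mul(4, I)))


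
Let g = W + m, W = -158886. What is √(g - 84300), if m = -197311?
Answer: I*√440497 ≈ 663.7*I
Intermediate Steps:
g = -356197 (g = -158886 - 197311 = -356197)
√(g - 84300) = √(-356197 - 84300) = √(-440497) = I*√440497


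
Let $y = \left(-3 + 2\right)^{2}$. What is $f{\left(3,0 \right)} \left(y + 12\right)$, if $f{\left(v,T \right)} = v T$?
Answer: $0$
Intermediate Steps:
$y = 1$ ($y = \left(-1\right)^{2} = 1$)
$f{\left(v,T \right)} = T v$
$f{\left(3,0 \right)} \left(y + 12\right) = 0 \cdot 3 \left(1 + 12\right) = 0 \cdot 13 = 0$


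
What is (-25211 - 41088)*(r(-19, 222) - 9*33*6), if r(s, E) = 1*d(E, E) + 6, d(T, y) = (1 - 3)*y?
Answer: 147183780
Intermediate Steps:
d(T, y) = -2*y
r(s, E) = 6 - 2*E (r(s, E) = 1*(-2*E) + 6 = -2*E + 6 = 6 - 2*E)
(-25211 - 41088)*(r(-19, 222) - 9*33*6) = (-25211 - 41088)*((6 - 2*222) - 9*33*6) = -66299*((6 - 444) - 297*6) = -66299*(-438 - 1782) = -66299*(-2220) = 147183780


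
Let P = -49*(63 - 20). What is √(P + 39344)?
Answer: √37237 ≈ 192.97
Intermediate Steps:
P = -2107 (P = -49*43 = -2107)
√(P + 39344) = √(-2107 + 39344) = √37237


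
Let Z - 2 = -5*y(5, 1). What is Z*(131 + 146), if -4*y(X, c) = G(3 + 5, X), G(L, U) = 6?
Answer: 5263/2 ≈ 2631.5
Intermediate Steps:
y(X, c) = -3/2 (y(X, c) = -¼*6 = -3/2)
Z = 19/2 (Z = 2 - 5*(-3/2) = 2 + 15/2 = 19/2 ≈ 9.5000)
Z*(131 + 146) = 19*(131 + 146)/2 = (19/2)*277 = 5263/2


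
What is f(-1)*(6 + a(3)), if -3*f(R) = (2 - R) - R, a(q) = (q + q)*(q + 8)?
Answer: -96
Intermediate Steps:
a(q) = 2*q*(8 + q) (a(q) = (2*q)*(8 + q) = 2*q*(8 + q))
f(R) = -⅔ + 2*R/3 (f(R) = -((2 - R) - R)/3 = -(2 - 2*R)/3 = -⅔ + 2*R/3)
f(-1)*(6 + a(3)) = (-⅔ + (⅔)*(-1))*(6 + 2*3*(8 + 3)) = (-⅔ - ⅔)*(6 + 2*3*11) = -4*(6 + 66)/3 = -4/3*72 = -96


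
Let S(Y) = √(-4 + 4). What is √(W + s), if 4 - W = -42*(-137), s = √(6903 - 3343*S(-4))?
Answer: √(-5750 + 3*√767) ≈ 75.279*I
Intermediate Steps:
S(Y) = 0 (S(Y) = √0 = 0)
s = 3*√767 (s = √(6903 - 3343*0) = √(6903 + 0) = √6903 = 3*√767 ≈ 83.084)
W = -5750 (W = 4 - (-1)*42*(-137) = 4 - (-1)*(-5754) = 4 - 1*5754 = 4 - 5754 = -5750)
√(W + s) = √(-5750 + 3*√767)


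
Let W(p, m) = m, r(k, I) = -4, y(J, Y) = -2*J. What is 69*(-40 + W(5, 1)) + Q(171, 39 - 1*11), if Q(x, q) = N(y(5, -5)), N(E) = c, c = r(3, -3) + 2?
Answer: -2693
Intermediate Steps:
c = -2 (c = -4 + 2 = -2)
N(E) = -2
Q(x, q) = -2
69*(-40 + W(5, 1)) + Q(171, 39 - 1*11) = 69*(-40 + 1) - 2 = 69*(-39) - 2 = -2691 - 2 = -2693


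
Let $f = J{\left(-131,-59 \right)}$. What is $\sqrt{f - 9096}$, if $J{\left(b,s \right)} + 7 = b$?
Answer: $9 i \sqrt{114} \approx 96.094 i$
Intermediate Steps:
$J{\left(b,s \right)} = -7 + b$
$f = -138$ ($f = -7 - 131 = -138$)
$\sqrt{f - 9096} = \sqrt{-138 - 9096} = \sqrt{-9234} = 9 i \sqrt{114}$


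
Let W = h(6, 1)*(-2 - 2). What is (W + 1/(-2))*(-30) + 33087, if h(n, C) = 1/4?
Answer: 33132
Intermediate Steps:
h(n, C) = ¼
W = -1 (W = (-2 - 2)/4 = (¼)*(-4) = -1)
(W + 1/(-2))*(-30) + 33087 = (-1 + 1/(-2))*(-30) + 33087 = (-1 - ½)*(-30) + 33087 = -3/2*(-30) + 33087 = 45 + 33087 = 33132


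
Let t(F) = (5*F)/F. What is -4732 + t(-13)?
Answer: -4727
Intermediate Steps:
t(F) = 5
-4732 + t(-13) = -4732 + 5 = -4727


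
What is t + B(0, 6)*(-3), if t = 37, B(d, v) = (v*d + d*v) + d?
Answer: 37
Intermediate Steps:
B(d, v) = d + 2*d*v (B(d, v) = (d*v + d*v) + d = 2*d*v + d = d + 2*d*v)
t + B(0, 6)*(-3) = 37 + (0*(1 + 2*6))*(-3) = 37 + (0*(1 + 12))*(-3) = 37 + (0*13)*(-3) = 37 + 0*(-3) = 37 + 0 = 37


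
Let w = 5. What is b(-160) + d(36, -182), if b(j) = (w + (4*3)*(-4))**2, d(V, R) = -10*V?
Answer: 1489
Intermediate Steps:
b(j) = 1849 (b(j) = (5 + (4*3)*(-4))**2 = (5 + 12*(-4))**2 = (5 - 48)**2 = (-43)**2 = 1849)
b(-160) + d(36, -182) = 1849 - 10*36 = 1849 - 360 = 1489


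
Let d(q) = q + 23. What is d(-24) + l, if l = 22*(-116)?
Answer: -2553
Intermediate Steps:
d(q) = 23 + q
l = -2552
d(-24) + l = (23 - 24) - 2552 = -1 - 2552 = -2553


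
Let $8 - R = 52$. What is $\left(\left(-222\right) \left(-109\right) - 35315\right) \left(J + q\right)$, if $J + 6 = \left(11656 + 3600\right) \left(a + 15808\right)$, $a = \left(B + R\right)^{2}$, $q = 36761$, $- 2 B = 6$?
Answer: $-3056108957519$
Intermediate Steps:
$B = -3$ ($B = \left(- \frac{1}{2}\right) 6 = -3$)
$R = -44$ ($R = 8 - 52 = -44$)
$a = 2209$ ($a = \left(-3 - 44\right)^{2} = \left(-47\right)^{2} = 2209$)
$J = 274867346$ ($J = -6 + \left(11656 + 3600\right) \left(2209 + 15808\right) = -6 + 15256 \cdot 18017 = -6 + 274867352 = 274867346$)
$\left(\left(-222\right) \left(-109\right) - 35315\right) \left(J + q\right) = \left(\left(-222\right) \left(-109\right) - 35315\right) \left(274867346 + 36761\right) = \left(24198 - 35315\right) 274904107 = \left(-11117\right) 274904107 = -3056108957519$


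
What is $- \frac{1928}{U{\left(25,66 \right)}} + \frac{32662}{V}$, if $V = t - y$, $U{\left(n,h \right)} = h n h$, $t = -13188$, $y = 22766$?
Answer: $- \frac{453276389}{489423825} \approx -0.92614$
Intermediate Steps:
$U{\left(n,h \right)} = n h^{2}$
$V = -35954$ ($V = -13188 - 22766 = -35954$)
$- \frac{1928}{U{\left(25,66 \right)}} + \frac{32662}{V} = - \frac{1928}{25 \cdot 66^{2}} + \frac{32662}{-35954} = - \frac{1928}{25 \cdot 4356} + 32662 \left(- \frac{1}{35954}\right) = - \frac{1928}{108900} - \frac{16331}{17977} = \left(-1928\right) \frac{1}{108900} - \frac{16331}{17977} = - \frac{482}{27225} - \frac{16331}{17977} = - \frac{453276389}{489423825}$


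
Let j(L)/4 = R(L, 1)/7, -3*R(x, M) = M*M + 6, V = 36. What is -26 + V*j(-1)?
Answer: -74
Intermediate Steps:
R(x, M) = -2 - M²/3 (R(x, M) = -(M*M + 6)/3 = -(M² + 6)/3 = -(6 + M²)/3 = -2 - M²/3)
j(L) = -4/3 (j(L) = 4*((-2 - ⅓*1²)/7) = 4*((-2 - ⅓*1)*(⅐)) = 4*((-2 - ⅓)*(⅐)) = 4*(-7/3*⅐) = 4*(-⅓) = -4/3)
-26 + V*j(-1) = -26 + 36*(-4/3) = -26 - 48 = -74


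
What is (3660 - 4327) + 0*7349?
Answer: -667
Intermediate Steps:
(3660 - 4327) + 0*7349 = -667 + 0 = -667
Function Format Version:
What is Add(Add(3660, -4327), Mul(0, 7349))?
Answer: -667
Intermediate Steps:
Add(Add(3660, -4327), Mul(0, 7349)) = Add(-667, 0) = -667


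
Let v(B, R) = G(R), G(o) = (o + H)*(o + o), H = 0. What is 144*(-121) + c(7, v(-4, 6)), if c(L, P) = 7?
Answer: -17417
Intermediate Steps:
G(o) = 2*o² (G(o) = (o + 0)*(o + o) = o*(2*o) = 2*o²)
v(B, R) = 2*R²
144*(-121) + c(7, v(-4, 6)) = 144*(-121) + 7 = -17424 + 7 = -17417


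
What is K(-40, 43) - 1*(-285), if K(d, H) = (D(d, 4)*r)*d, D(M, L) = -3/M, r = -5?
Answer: 300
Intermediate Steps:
K(d, H) = 15 (K(d, H) = (-3/d*(-5))*d = (15/d)*d = 15)
K(-40, 43) - 1*(-285) = 15 - 1*(-285) = 15 + 285 = 300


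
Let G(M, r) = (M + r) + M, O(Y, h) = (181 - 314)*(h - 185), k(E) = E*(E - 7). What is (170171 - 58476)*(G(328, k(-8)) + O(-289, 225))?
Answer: -507542080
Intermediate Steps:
k(E) = E*(-7 + E)
O(Y, h) = 24605 - 133*h (O(Y, h) = -133*(-185 + h) = 24605 - 133*h)
G(M, r) = r + 2*M
(170171 - 58476)*(G(328, k(-8)) + O(-289, 225)) = (170171 - 58476)*((-8*(-7 - 8) + 2*328) + (24605 - 133*225)) = 111695*((-8*(-15) + 656) + (24605 - 29925)) = 111695*((120 + 656) - 5320) = 111695*(776 - 5320) = 111695*(-4544) = -507542080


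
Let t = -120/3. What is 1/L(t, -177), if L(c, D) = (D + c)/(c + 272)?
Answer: -232/217 ≈ -1.0691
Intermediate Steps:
t = -40 (t = -120/3 = -15*8/3 = -40)
L(c, D) = (D + c)/(272 + c)
1/L(t, -177) = 1/((-177 - 40)/(272 - 40)) = 1/(-217/232) = -232/217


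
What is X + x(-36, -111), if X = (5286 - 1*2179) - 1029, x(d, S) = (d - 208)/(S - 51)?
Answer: 168440/81 ≈ 2079.5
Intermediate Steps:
x(d, S) = (-208 + d)/(-51 + S)
X = 2078 (X = (5286 - 2179) - 1029 = 3107 - 1029 = 2078)
X + x(-36, -111) = 2078 + (-208 - 36)/(-51 - 111) = 2078 - 244/(-162) = 2078 - 1/162*(-244) = 2078 + 122/81 = 168440/81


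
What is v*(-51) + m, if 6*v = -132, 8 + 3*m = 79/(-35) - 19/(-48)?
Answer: 5638313/5040 ≈ 1118.7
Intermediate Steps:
m = -16567/5040 (m = -8/3 + (79/(-35) - 19/(-48))/3 = -8/3 + (79*(-1/35) - 19*(-1/48))/3 = -8/3 + (-79/35 + 19/48)/3 = -8/3 + (⅓)*(-3127/1680) = -8/3 - 3127/5040 = -16567/5040 ≈ -3.2871)
v = -22 (v = (⅙)*(-132) = -22)
v*(-51) + m = -22*(-51) - 16567/5040 = 1122 - 16567/5040 = 5638313/5040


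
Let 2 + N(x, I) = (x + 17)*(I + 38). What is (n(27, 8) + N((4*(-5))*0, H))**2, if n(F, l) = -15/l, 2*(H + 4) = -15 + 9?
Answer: 17514225/64 ≈ 2.7366e+5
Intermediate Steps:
H = -7 (H = -4 + (-15 + 9)/2 = -4 + (1/2)*(-6) = -4 - 3 = -7)
N(x, I) = -2 + (17 + x)*(38 + I) (N(x, I) = -2 + (x + 17)*(I + 38) = -2 + (17 + x)*(38 + I))
(n(27, 8) + N((4*(-5))*0, H))**2 = (-15/8 + (644 + 17*(-7) + 38*((4*(-5))*0) - 7*4*(-5)*0))**2 = (-15*1/8 + (644 - 119 + 38*(-20*0) - (-140)*0))**2 = (-15/8 + (644 - 119 + 38*0 - 7*0))**2 = (-15/8 + (644 - 119 + 0 + 0))**2 = (-15/8 + 525)**2 = (4185/8)**2 = 17514225/64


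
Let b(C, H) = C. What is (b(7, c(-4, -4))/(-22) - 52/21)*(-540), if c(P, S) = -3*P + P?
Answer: 116190/77 ≈ 1509.0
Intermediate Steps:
c(P, S) = -2*P
(b(7, c(-4, -4))/(-22) - 52/21)*(-540) = (7/(-22) - 52/21)*(-540) = (7*(-1/22) - 52*1/21)*(-540) = (-7/22 - 52/21)*(-540) = -1291/462*(-540) = 116190/77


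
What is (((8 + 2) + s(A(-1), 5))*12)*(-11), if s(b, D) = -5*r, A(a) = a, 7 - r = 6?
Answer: -660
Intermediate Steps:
r = 1 (r = 7 - 1*6 = 7 - 6 = 1)
s(b, D) = -5 (s(b, D) = -5*1 = -5)
(((8 + 2) + s(A(-1), 5))*12)*(-11) = (((8 + 2) - 5)*12)*(-11) = ((10 - 5)*12)*(-11) = (5*12)*(-11) = 60*(-11) = -660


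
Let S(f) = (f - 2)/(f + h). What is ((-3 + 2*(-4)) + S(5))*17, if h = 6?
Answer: -2006/11 ≈ -182.36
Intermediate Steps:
S(f) = (-2 + f)/(6 + f) (S(f) = (f - 2)/(f + 6) = (-2 + f)/(6 + f))
((-3 + 2*(-4)) + S(5))*17 = ((-3 + 2*(-4)) + (-2 + 5)/(6 + 5))*17 = ((-3 - 8) + 3/11)*17 = (-11 + (1/11)*3)*17 = (-11 + 3/11)*17 = -118/11*17 = -2006/11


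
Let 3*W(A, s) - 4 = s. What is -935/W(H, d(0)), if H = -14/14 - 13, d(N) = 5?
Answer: -935/3 ≈ -311.67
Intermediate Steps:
H = -14 (H = -14*1/14 - 13 = -1 - 13 = -14)
W(A, s) = 4/3 + s/3
-935/W(H, d(0)) = -935/(4/3 + (⅓)*5) = -935/(4/3 + 5/3) = -935/3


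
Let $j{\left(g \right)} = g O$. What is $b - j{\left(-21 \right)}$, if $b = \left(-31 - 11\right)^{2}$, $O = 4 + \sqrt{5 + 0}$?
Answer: $1848 + 21 \sqrt{5} \approx 1895.0$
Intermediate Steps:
$O = 4 + \sqrt{5} \approx 6.2361$
$b = 1764$ ($b = \left(-42\right)^{2} = 1764$)
$j{\left(g \right)} = g \left(4 + \sqrt{5}\right)$
$b - j{\left(-21 \right)} = 1764 - - 21 \left(4 + \sqrt{5}\right) = 1764 - \left(-84 - 21 \sqrt{5}\right) = 1764 + \left(84 + 21 \sqrt{5}\right) = 1848 + 21 \sqrt{5}$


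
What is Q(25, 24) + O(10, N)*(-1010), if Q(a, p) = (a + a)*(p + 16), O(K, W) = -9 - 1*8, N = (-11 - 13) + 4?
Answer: 19170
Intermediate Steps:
N = -20 (N = -24 + 4 = -20)
O(K, W) = -17 (O(K, W) = -9 - 8 = -17)
Q(a, p) = 2*a*(16 + p) (Q(a, p) = (2*a)*(16 + p) = 2*a*(16 + p))
Q(25, 24) + O(10, N)*(-1010) = 2*25*(16 + 24) - 17*(-1010) = 2*25*40 + 17170 = 2000 + 17170 = 19170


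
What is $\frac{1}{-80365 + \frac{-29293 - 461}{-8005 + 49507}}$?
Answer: $- \frac{6917}{555889664} \approx -1.2443 \cdot 10^{-5}$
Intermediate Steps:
$\frac{1}{-80365 + \frac{-29293 - 461}{-8005 + 49507}} = \frac{1}{-80365 - \frac{29754}{41502}} = \frac{1}{-80365 - \frac{4959}{6917}} = \frac{1}{- \frac{555889664}{6917}} = - \frac{6917}{555889664}$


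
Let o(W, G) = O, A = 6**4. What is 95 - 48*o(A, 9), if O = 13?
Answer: -529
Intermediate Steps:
A = 1296
o(W, G) = 13
95 - 48*o(A, 9) = 95 - 48*13 = 95 - 624 = -529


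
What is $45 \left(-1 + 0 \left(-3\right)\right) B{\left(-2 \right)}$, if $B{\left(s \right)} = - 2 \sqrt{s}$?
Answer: $90 i \sqrt{2} \approx 127.28 i$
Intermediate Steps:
$45 \left(-1 + 0 \left(-3\right)\right) B{\left(-2 \right)} = 45 \left(-1 + 0 \left(-3\right)\right) \left(- 2 \sqrt{-2}\right) = 45 \left(-1 + 0\right) \left(- 2 i \sqrt{2}\right) = 45 \left(-1\right) \left(- 2 i \sqrt{2}\right) = - 45 \left(- 2 i \sqrt{2}\right) = 90 i \sqrt{2}$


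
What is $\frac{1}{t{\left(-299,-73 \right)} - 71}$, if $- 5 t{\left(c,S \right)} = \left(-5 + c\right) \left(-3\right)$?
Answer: $- \frac{5}{1267} \approx -0.0039463$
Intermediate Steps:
$t{\left(c,S \right)} = -3 + \frac{3 c}{5}$ ($t{\left(c,S \right)} = - \frac{\left(-5 + c\right) \left(-3\right)}{5} = - \frac{15 - 3 c}{5} = -3 + \frac{3 c}{5}$)
$\frac{1}{t{\left(-299,-73 \right)} - 71} = \frac{1}{\left(-3 + \frac{3}{5} \left(-299\right)\right) - 71} = \frac{1}{\left(-3 - \frac{897}{5}\right) - 71} = \frac{1}{- \frac{912}{5} - 71} = \frac{1}{- \frac{1267}{5}} = - \frac{5}{1267}$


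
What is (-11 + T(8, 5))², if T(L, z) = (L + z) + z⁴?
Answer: 393129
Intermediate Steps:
T(L, z) = L + z + z⁴
(-11 + T(8, 5))² = (-11 + (8 + 5 + 5⁴))² = (-11 + (8 + 5 + 625))² = (-11 + 638)² = 627² = 393129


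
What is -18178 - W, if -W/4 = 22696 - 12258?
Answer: 23574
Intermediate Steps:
W = -41752 (W = -4*(22696 - 12258) = -4*10438 = -41752)
-18178 - W = -18178 - 1*(-41752) = -18178 + 41752 = 23574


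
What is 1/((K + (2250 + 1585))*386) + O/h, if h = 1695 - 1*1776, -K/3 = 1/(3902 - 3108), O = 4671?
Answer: -101669069752/1763047473 ≈ -57.667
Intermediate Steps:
K = -3/794 (K = -3/(3902 - 3108) = -3/794 ≈ -0.0037783)
h = -81 (h = 1695 - 1776 = -81)
1/((K + (2250 + 1585))*386) + O/h = 1/((-3/794 + (2250 + 1585))*386) + 4671/(-81) = (1/386)/(-3/794 + 3835) + 4671*(-1/81) = (1/386)/(3044987/794) - 173/3 = (794/3044987)*(1/386) - 173/3 = 397/587682491 - 173/3 = -101669069752/1763047473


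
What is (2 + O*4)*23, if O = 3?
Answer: 322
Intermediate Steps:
(2 + O*4)*23 = (2 + 3*4)*23 = (2 + 12)*23 = 14*23 = 322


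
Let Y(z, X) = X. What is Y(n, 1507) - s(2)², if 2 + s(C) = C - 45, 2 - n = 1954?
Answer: -518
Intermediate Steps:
n = -1952 (n = 2 - 1*1954 = 2 - 1954 = -1952)
s(C) = -47 + C (s(C) = -2 + (C - 45) = -2 + (-45 + C) = -47 + C)
Y(n, 1507) - s(2)² = 1507 - (-47 + 2)² = 1507 - 1*(-45)² = 1507 - 1*2025 = 1507 - 2025 = -518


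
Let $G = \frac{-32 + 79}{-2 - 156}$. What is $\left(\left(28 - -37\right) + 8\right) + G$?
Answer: $\frac{11487}{158} \approx 72.703$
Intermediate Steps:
$G = - \frac{47}{158}$ ($G = \frac{47}{-158} = 47 \left(- \frac{1}{158}\right) = - \frac{47}{158} \approx -0.29747$)
$\left(\left(28 - -37\right) + 8\right) + G = \left(\left(28 - -37\right) + 8\right) - \frac{47}{158} = \left(\left(28 + 37\right) + 8\right) - \frac{47}{158} = \left(65 + 8\right) - \frac{47}{158} = 73 - \frac{47}{158} = \frac{11487}{158}$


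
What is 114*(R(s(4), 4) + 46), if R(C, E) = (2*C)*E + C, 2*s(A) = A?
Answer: 7296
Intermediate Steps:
s(A) = A/2
R(C, E) = C + 2*C*E (R(C, E) = 2*C*E + C = C + 2*C*E)
114*(R(s(4), 4) + 46) = 114*(((1/2)*4)*(1 + 2*4) + 46) = 114*(2*(1 + 8) + 46) = 114*(2*9 + 46) = 114*(18 + 46) = 114*64 = 7296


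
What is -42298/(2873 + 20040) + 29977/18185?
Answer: -82326129/416672905 ≈ -0.19758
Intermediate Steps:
-42298/(2873 + 20040) + 29977/18185 = -42298/22913 + 29977*(1/18185) = -42298*1/22913 + 29977/18185 = -42298/22913 + 29977/18185 = -82326129/416672905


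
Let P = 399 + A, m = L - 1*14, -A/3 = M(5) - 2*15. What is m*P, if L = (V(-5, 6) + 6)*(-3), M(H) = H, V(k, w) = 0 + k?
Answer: -8058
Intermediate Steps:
V(k, w) = k
L = -3 (L = (-5 + 6)*(-3) = 1*(-3) = -3)
A = 75 (A = -3*(5 - 2*15) = -3*(5 - 30) = -3*(-25) = 75)
m = -17 (m = -3 - 1*14 = -3 - 14 = -17)
P = 474 (P = 399 + 75 = 474)
m*P = -17*474 = -8058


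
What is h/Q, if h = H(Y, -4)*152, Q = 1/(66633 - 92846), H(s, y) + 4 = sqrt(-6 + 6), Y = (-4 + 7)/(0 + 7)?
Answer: 15937504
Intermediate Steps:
Y = 3/7 ≈ 0.42857
H(s, y) = -4 (H(s, y) = -4 + sqrt(-6 + 6) = -4 + sqrt(0) = -4 + 0 = -4)
Q = -1/26213 (Q = 1/(-26213) = -1/26213 ≈ -3.8149e-5)
h = -608 (h = -4*152 = -608)
h/Q = -608/(-1/26213) = -608*(-26213) = 15937504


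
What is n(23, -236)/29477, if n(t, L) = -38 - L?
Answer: 198/29477 ≈ 0.0067171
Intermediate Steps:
n(23, -236)/29477 = (-38 - 1*(-236))/29477 = (-38 + 236)*(1/29477) = 198*(1/29477) = 198/29477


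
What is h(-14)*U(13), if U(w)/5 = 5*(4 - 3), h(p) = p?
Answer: -350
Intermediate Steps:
U(w) = 25 (U(w) = 5*(5*(4 - 3)) = 5*(5*1) = 5*5 = 25)
h(-14)*U(13) = -14*25 = -350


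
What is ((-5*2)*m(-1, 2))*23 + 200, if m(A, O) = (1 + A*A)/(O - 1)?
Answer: -260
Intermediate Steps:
m(A, O) = (1 + A²)/(-1 + O)
((-5*2)*m(-1, 2))*23 + 200 = ((-5*2)*((1 + (-1)²)/(-1 + 2)))*23 + 200 = -10*(1 + 1)/1*23 + 200 = -10*2*23 + 200 = -20*23 + 200 = -460 + 200 = -260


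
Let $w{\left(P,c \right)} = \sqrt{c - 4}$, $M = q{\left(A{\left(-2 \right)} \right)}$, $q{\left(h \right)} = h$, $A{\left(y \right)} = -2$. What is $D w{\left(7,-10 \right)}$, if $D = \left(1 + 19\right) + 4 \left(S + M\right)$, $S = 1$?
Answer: $16 i \sqrt{14} \approx 59.867 i$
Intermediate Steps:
$M = -2$
$w{\left(P,c \right)} = \sqrt{-4 + c}$
$D = 16$ ($D = \left(1 + 19\right) + 4 \left(1 - 2\right) = 20 + 4 \left(-1\right) = 20 - 4 = 16$)
$D w{\left(7,-10 \right)} = 16 \sqrt{-4 - 10} = 16 \sqrt{-14} = 16 i \sqrt{14}$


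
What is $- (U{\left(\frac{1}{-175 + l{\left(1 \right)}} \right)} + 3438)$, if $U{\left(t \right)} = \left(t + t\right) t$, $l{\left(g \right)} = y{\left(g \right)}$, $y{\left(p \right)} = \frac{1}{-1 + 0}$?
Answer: $- \frac{53247745}{15488} \approx -3438.0$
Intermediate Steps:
$y{\left(p \right)} = -1$ ($y{\left(p \right)} = \frac{1}{-1} = -1$)
$l{\left(g \right)} = -1$
$U{\left(t \right)} = 2 t^{2}$ ($U{\left(t \right)} = 2 t t = 2 t^{2}$)
$- (U{\left(\frac{1}{-175 + l{\left(1 \right)}} \right)} + 3438) = - (2 \left(\frac{1}{-175 - 1}\right)^{2} + 3438) = - (2 \left(\frac{1}{-176}\right)^{2} + 3438) = - (2 \left(- \frac{1}{176}\right)^{2} + 3438) = - (2 \cdot \frac{1}{30976} + 3438) = - (\frac{1}{15488} + 3438) = \left(-1\right) \frac{53247745}{15488} = - \frac{53247745}{15488}$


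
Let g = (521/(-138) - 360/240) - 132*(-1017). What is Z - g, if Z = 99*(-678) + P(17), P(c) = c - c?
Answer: -13893890/69 ≈ -2.0136e+5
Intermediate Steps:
P(c) = 0
g = 9262472/69 (g = (521*(-1/138) - 360*1/240) + 134244 = (-521/138 - 3/2) + 134244 = -364/69 + 134244 = 9262472/69 ≈ 1.3424e+5)
Z = -67122 (Z = 99*(-678) + 0 = -67122 + 0 = -67122)
Z - g = -67122 - 1*9262472/69 = -67122 - 9262472/69 = -13893890/69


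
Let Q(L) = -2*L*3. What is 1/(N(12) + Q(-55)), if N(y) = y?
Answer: 1/342 ≈ 0.0029240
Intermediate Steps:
Q(L) = -6*L
1/(N(12) + Q(-55)) = 1/(12 - 6*(-55)) = 1/(12 + 330) = 1/342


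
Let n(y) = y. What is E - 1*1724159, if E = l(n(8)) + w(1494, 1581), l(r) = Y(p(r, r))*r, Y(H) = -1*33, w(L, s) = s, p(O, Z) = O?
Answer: -1722842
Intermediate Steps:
Y(H) = -33
l(r) = -33*r
E = 1317 (E = -33*8 + 1581 = -264 + 1581 = 1317)
E - 1*1724159 = 1317 - 1*1724159 = 1317 - 1724159 = -1722842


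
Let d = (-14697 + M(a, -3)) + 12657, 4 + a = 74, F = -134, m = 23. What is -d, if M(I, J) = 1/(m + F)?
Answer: 226441/111 ≈ 2040.0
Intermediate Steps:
a = 70 (a = -4 + 74 = 70)
M(I, J) = -1/111 (M(I, J) = 1/(23 - 134) = 1/(-111) = -1/111)
d = -226441/111 (d = (-14697 - 1/111) + 12657 = -1631368/111 + 12657 = -226441/111 ≈ -2040.0)
-d = -1*(-226441/111) = 226441/111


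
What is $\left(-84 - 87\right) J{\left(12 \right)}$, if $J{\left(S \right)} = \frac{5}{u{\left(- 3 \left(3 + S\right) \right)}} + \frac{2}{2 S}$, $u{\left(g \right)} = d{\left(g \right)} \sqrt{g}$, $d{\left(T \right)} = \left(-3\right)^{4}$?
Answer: $- \frac{57}{4} + \frac{19 i \sqrt{5}}{27} \approx -14.25 + 1.5735 i$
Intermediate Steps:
$d{\left(T \right)} = 81$
$u{\left(g \right)} = 81 \sqrt{g}$
$J{\left(S \right)} = \frac{1}{S} + \frac{5}{81 \sqrt{-9 - 3 S}}$ ($J{\left(S \right)} = \frac{5}{81 \sqrt{- 3 \left(3 + S\right)}} + \frac{2}{2 S} = \frac{5}{81 \sqrt{-9 - 3 S}} + 2 \frac{1}{2 S} = 5 \frac{1}{81 \sqrt{-9 - 3 S}} + \frac{1}{S} = \frac{5}{81 \sqrt{-9 - 3 S}} + \frac{1}{S} = \frac{1}{S} + \frac{5}{81 \sqrt{-9 - 3 S}}$)
$\left(-84 - 87\right) J{\left(12 \right)} = \left(-84 - 87\right) \left(\frac{1}{12} + \frac{5 \sqrt{3}}{243 \sqrt{-3 - 12}}\right) = - 171 \left(\frac{1}{12} + \frac{5 \sqrt{3}}{243 \sqrt{-3 - 12}}\right) = - 171 \left(\frac{1}{12} + \frac{5 \sqrt{3}}{243 i \sqrt{15}}\right) = - 171 \left(\frac{1}{12} + \frac{5 \sqrt{3} \left(- \frac{i \sqrt{15}}{15}\right)}{243}\right) = - 171 \left(\frac{1}{12} - \frac{i \sqrt{5}}{243}\right) = - \frac{57}{4} + \frac{19 i \sqrt{5}}{27}$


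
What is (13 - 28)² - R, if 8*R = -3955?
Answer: 5755/8 ≈ 719.38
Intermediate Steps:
R = -3955/8 (R = (⅛)*(-3955) = -3955/8 ≈ -494.38)
(13 - 28)² - R = (13 - 28)² - 1*(-3955/8) = (-15)² + 3955/8 = 225 + 3955/8 = 5755/8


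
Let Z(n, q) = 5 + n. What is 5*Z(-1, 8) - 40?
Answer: -20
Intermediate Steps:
5*Z(-1, 8) - 40 = 5*(5 - 1) - 40 = 5*4 - 40 = 20 - 40 = -20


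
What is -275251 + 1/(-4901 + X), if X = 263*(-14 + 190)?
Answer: -11391813136/41387 ≈ -2.7525e+5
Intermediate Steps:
X = 46288 (X = 263*176 = 46288)
-275251 + 1/(-4901 + X) = -275251 + 1/(-4901 + 46288) = -275251 + 1/41387 = -11391813136/41387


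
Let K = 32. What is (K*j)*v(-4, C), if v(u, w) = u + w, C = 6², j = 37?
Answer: 37888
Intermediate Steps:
C = 36
(K*j)*v(-4, C) = (32*37)*(-4 + 36) = 1184*32 = 37888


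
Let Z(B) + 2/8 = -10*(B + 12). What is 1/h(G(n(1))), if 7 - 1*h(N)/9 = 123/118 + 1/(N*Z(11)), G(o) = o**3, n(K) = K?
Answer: 36226/1943805 ≈ 0.018637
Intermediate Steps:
Z(B) = -481/4 - 10*B (Z(B) = -1/4 - 10*(B + 12) = -1/4 - 10*(12 + B) = -1/4 + (-120 - 10*B) = -481/4 - 10*B)
h(N) = 6327/118 + 12/(307*N) (h(N) = 63 - 9*(123/118 + 1/(N*(-481/4 - 10*11))) = 63 - 9*(123*(1/118) + 1/(N*(-481/4 - 110))) = 63 - 9*(123/118 + 1/(N*(-921/4))) = 63 - 9*(123/118 - 4/921/N) = 63 - 9*(123/118 - 4/(921*N)) = 63 + (-1107/118 + 12/(307*N)) = 6327/118 + 12/(307*N))
1/h(G(n(1))) = 1/(3*(472 + 647463*1**3)/(36226*(1**3))) = 1/((3/36226)*(472 + 647463*1)/1) = 1/((3/36226)*1*(472 + 647463)) = 1/((3/36226)*1*647935) = 1/(1943805/36226) = 36226/1943805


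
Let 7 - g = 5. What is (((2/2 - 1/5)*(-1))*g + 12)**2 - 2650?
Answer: -63546/25 ≈ -2541.8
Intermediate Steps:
g = 2 (g = 7 - 1*5 = 7 - 5 = 2)
(((2/2 - 1/5)*(-1))*g + 12)**2 - 2650 = (((2/2 - 1/5)*(-1))*2 + 12)**2 - 2650 = (((2*(1/2) - 1*1/5)*(-1))*2 + 12)**2 - 2650 = (((1 - 1/5)*(-1))*2 + 12)**2 - 2650 = (((4/5)*(-1))*2 + 12)**2 - 2650 = (-4/5*2 + 12)**2 - 2650 = (-8/5 + 12)**2 - 2650 = (52/5)**2 - 2650 = 2704/25 - 2650 = -63546/25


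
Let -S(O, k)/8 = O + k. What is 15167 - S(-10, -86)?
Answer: 14399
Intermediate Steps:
S(O, k) = -8*O - 8*k (S(O, k) = -8*(O + k) = -8*O - 8*k)
15167 - S(-10, -86) = 15167 - (-8*(-10) - 8*(-86)) = 15167 - (80 + 688) = 15167 - 1*768 = 15167 - 768 = 14399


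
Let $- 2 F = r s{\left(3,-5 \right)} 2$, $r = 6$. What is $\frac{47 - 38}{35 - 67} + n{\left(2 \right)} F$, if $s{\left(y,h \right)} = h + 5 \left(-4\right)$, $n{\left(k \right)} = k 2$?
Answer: $\frac{19191}{32} \approx 599.72$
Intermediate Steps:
$n{\left(k \right)} = 2 k$
$s{\left(y,h \right)} = -20 + h$ ($s{\left(y,h \right)} = h - 20 = -20 + h$)
$F = 150$ ($F = - \frac{6 \left(-20 - 5\right) 2}{2} = - \frac{6 \left(-25\right) 2}{2} = - \frac{\left(-150\right) 2}{2} = \left(- \frac{1}{2}\right) \left(-300\right) = 150$)
$\frac{47 - 38}{35 - 67} + n{\left(2 \right)} F = \frac{47 - 38}{35 - 67} + 2 \cdot 2 \cdot 150 = \frac{9}{-32} + 4 \cdot 150 = 9 \left(- \frac{1}{32}\right) + 600 = - \frac{9}{32} + 600 = \frac{19191}{32}$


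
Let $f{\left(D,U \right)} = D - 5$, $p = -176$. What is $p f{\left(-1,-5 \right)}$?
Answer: $1056$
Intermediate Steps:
$f{\left(D,U \right)} = -5 + D$
$p f{\left(-1,-5 \right)} = - 176 \left(-5 - 1\right) = \left(-176\right) \left(-6\right) = 1056$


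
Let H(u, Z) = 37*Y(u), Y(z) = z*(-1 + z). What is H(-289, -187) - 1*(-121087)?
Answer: 3222057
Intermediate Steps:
H(u, Z) = 37*u*(-1 + u) (H(u, Z) = 37*(u*(-1 + u)) = 37*u*(-1 + u))
H(-289, -187) - 1*(-121087) = 37*(-289)*(-1 - 289) - 1*(-121087) = 37*(-289)*(-290) + 121087 = 3100970 + 121087 = 3222057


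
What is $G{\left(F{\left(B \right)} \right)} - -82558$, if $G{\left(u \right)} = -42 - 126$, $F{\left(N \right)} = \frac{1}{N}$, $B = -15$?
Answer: $82390$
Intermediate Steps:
$G{\left(u \right)} = -168$ ($G{\left(u \right)} = -42 - 126 = -168$)
$G{\left(F{\left(B \right)} \right)} - -82558 = -168 - -82558 = -168 + 82558 = 82390$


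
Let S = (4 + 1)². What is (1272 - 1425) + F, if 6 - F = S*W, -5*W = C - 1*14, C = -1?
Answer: -222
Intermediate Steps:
W = 3 (W = -(-1 - 1*14)/5 = -(-1 - 14)/5 = -⅕*(-15) = 3)
S = 25 (S = 5² = 25)
F = -69 (F = 6 - 25*3 = 6 - 1*75 = 6 - 75 = -69)
(1272 - 1425) + F = (1272 - 1425) - 69 = -153 - 69 = -222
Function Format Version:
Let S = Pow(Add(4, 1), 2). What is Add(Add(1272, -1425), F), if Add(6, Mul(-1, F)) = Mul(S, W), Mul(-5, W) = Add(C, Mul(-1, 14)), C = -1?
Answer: -222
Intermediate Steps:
W = 3 (W = Mul(Rational(-1, 5), Add(-1, Mul(-1, 14))) = Mul(Rational(-1, 5), Add(-1, -14)) = Mul(Rational(-1, 5), -15) = 3)
S = 25 (S = Pow(5, 2) = 25)
F = -69 (F = Add(6, Mul(-1, Mul(25, 3))) = Add(6, Mul(-1, 75)) = Add(6, -75) = -69)
Add(Add(1272, -1425), F) = Add(Add(1272, -1425), -69) = Add(-153, -69) = -222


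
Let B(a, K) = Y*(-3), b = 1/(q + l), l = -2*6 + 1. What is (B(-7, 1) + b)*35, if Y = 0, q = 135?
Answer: 35/124 ≈ 0.28226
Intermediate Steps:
l = -11 (l = -12 + 1 = -11)
b = 1/124 (b = 1/(135 - 11) = 1/124 ≈ 0.0080645)
B(a, K) = 0 (B(a, K) = 0*(-3) = 0)
(B(-7, 1) + b)*35 = (0 + 1/124)*35 = (1/124)*35 = 35/124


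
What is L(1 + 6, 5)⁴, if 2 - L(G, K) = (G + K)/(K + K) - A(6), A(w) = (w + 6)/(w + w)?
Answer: 6561/625 ≈ 10.498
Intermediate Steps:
A(w) = (6 + w)/(2*w) (A(w) = (6 + w)/((2*w)) = (6 + w)*(1/(2*w)) = (6 + w)/(2*w))
L(G, K) = 3 - (G + K)/(2*K) (L(G, K) = 2 - ((G + K)/(K + K) - (6 + 6)/(2*6)) = 2 - ((G + K)/((2*K)) - 12/(2*6)) = 2 - ((G + K)*(1/(2*K)) - 1*1) = 2 - ((G + K)/(2*K) - 1) = 2 - (-1 + (G + K)/(2*K)) = 2 + (1 - (G + K)/(2*K)) = 3 - (G + K)/(2*K))
L(1 + 6, 5)⁴ = ((½)*(-(1 + 6) + 5*5)/5)⁴ = ((½)*(⅕)*(-1*7 + 25))⁴ = ((½)*(⅕)*(-7 + 25))⁴ = ((½)*(⅕)*18)⁴ = (9/5)⁴ = 6561/625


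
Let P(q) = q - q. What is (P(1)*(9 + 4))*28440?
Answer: 0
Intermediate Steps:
P(q) = 0
(P(1)*(9 + 4))*28440 = (0*(9 + 4))*28440 = (0*13)*28440 = 0*28440 = 0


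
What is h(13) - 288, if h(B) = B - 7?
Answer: -282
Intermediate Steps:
h(B) = -7 + B
h(13) - 288 = (-7 + 13) - 288 = 6 - 288 = -282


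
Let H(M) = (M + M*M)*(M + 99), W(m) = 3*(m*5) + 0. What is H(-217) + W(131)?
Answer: -5528931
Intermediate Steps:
W(m) = 15*m (W(m) = 3*(5*m) + 0 = 15*m + 0 = 15*m)
H(M) = (99 + M)*(M + M²) (H(M) = (M + M²)*(99 + M) = (99 + M)*(M + M²))
H(-217) + W(131) = -217*(99 + (-217)² + 100*(-217)) + 15*131 = -217*(99 + 47089 - 21700) + 1965 = -217*25488 + 1965 = -5530896 + 1965 = -5528931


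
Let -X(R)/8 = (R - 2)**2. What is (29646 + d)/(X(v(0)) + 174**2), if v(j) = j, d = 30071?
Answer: 59717/30244 ≈ 1.9745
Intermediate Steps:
X(R) = -8*(-2 + R)**2 (X(R) = -8*(R - 2)**2 = -8*(-2 + R)**2)
(29646 + d)/(X(v(0)) + 174**2) = (29646 + 30071)/(-8*(-2 + 0)**2 + 174**2) = 59717/(-8*(-2)**2 + 30276) = 59717/(-8*4 + 30276) = 59717/(-32 + 30276) = 59717/30244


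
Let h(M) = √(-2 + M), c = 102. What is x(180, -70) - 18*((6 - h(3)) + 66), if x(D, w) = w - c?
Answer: -1450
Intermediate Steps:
x(D, w) = -102 + w (x(D, w) = w - 1*102 = w - 102 = -102 + w)
x(180, -70) - 18*((6 - h(3)) + 66) = (-102 - 70) - 18*((6 - √(-2 + 3)) + 66) = -172 - 18*((6 - √1) + 66) = -172 - 18*((6 - 1*1) + 66) = -172 - 18*((6 - 1) + 66) = -172 - 18*(5 + 66) = -172 - 18*71 = -172 - 1*1278 = -172 - 1278 = -1450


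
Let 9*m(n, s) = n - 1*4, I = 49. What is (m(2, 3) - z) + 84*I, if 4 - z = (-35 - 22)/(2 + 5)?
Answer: 258529/63 ≈ 4103.6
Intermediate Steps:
z = 85/7 (z = 4 - (-35 - 22)/(2 + 5) = 4 - (-57)/7 = 4 - 1*(-57/7) = 4 + 57/7 = 85/7 ≈ 12.143)
m(n, s) = -4/9 + n/9 (m(n, s) = (n - 1*4)/9 = (n - 4)/9 = (-4 + n)/9 = -4/9 + n/9)
(m(2, 3) - z) + 84*I = ((-4/9 + (⅑)*2) - 1*85/7) + 84*49 = ((-4/9 + 2/9) - 85/7) + 4116 = (-2/9 - 85/7) + 4116 = -779/63 + 4116 = 258529/63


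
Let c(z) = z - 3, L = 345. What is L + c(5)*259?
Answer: 863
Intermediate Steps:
c(z) = -3 + z
L + c(5)*259 = 345 + (-3 + 5)*259 = 345 + 2*259 = 345 + 518 = 863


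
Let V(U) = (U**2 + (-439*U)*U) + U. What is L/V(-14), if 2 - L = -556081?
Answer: -556083/85862 ≈ -6.4765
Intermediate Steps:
L = 556083 (L = 2 - 1*(-556081) = 2 + 556081 = 556083)
V(U) = U - 438*U**2 (V(U) = (U**2 - 439*U**2) + U = -438*U**2 + U = U - 438*U**2)
L/V(-14) = 556083/((-14*(1 - 438*(-14)))) = 556083/((-14*(1 + 6132))) = 556083/((-14*6133)) = 556083/(-85862) = 556083*(-1/85862) = -556083/85862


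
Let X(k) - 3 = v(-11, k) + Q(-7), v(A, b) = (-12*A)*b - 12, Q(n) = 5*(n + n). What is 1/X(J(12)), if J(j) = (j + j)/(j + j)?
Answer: 1/53 ≈ 0.018868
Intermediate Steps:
Q(n) = 10*n (Q(n) = 5*(2*n) = 10*n)
v(A, b) = -12 - 12*A*b (v(A, b) = -12*A*b - 12 = -12 - 12*A*b)
J(j) = 1 (J(j) = (2*j)/((2*j)) = (2*j)*(1/(2*j)) = 1)
X(k) = -79 + 132*k (X(k) = 3 + ((-12 - 12*(-11)*k) + 10*(-7)) = 3 + ((-12 + 132*k) - 70) = 3 + (-82 + 132*k) = -79 + 132*k)
1/X(J(12)) = 1/(-79 + 132*1) = 1/(-79 + 132) = 1/53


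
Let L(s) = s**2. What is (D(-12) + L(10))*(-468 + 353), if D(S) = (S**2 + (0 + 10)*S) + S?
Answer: -12880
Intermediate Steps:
D(S) = S**2 + 11*S (D(S) = (S**2 + 10*S) + S = S**2 + 11*S)
(D(-12) + L(10))*(-468 + 353) = (-12*(11 - 12) + 10**2)*(-468 + 353) = (-12*(-1) + 100)*(-115) = (12 + 100)*(-115) = 112*(-115) = -12880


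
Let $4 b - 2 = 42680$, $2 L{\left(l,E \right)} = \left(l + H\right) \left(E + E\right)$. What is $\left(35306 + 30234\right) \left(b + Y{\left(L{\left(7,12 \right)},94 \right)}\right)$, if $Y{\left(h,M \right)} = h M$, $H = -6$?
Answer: $773273690$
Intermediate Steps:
$L{\left(l,E \right)} = E \left(-6 + l\right)$ ($L{\left(l,E \right)} = \frac{\left(l - 6\right) \left(E + E\right)}{2} = \frac{\left(-6 + l\right) 2 E}{2} = \frac{2 E \left(-6 + l\right)}{2} = E \left(-6 + l\right)$)
$b = \frac{21341}{2}$ ($b = \frac{1}{2} + \frac{1}{4} \cdot 42680 = \frac{1}{2} + 10670 = \frac{21341}{2} \approx 10671.0$)
$Y{\left(h,M \right)} = M h$
$\left(35306 + 30234\right) \left(b + Y{\left(L{\left(7,12 \right)},94 \right)}\right) = \left(35306 + 30234\right) \left(\frac{21341}{2} + 94 \cdot 12 \left(-6 + 7\right)\right) = 65540 \left(\frac{21341}{2} + 94 \cdot 12 \cdot 1\right) = 65540 \left(\frac{21341}{2} + 94 \cdot 12\right) = 65540 \left(\frac{21341}{2} + 1128\right) = 65540 \cdot \frac{23597}{2} = 773273690$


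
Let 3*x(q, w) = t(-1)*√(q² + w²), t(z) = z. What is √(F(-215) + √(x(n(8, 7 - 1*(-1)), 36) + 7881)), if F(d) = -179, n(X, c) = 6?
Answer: √(-179 + √(7881 - 2*√37)) ≈ 9.5023*I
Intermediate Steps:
x(q, w) = -√(q² + w²)/3 (x(q, w) = (-√(q² + w²))/3 = -√(q² + w²)/3)
√(F(-215) + √(x(n(8, 7 - 1*(-1)), 36) + 7881)) = √(-179 + √(-√(6² + 36²)/3 + 7881)) = √(-179 + √(-√(36 + 1296)/3 + 7881)) = √(-179 + √(-2*√37 + 7881)) = √(-179 + √(7881 - 2*√37))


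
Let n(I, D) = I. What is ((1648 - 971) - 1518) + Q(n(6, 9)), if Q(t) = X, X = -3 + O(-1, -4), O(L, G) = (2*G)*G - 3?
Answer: -815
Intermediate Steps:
O(L, G) = -3 + 2*G² (O(L, G) = 2*G² - 3 = -3 + 2*G²)
X = 26 (X = -3 + (-3 + 2*(-4)²) = -3 + (-3 + 2*16) = -3 + (-3 + 32) = -3 + 29 = 26)
Q(t) = 26
((1648 - 971) - 1518) + Q(n(6, 9)) = ((1648 - 971) - 1518) + 26 = (677 - 1518) + 26 = -841 + 26 = -815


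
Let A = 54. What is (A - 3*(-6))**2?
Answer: 5184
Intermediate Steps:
(A - 3*(-6))**2 = (54 - 3*(-6))**2 = (54 + 18)**2 = 72**2 = 5184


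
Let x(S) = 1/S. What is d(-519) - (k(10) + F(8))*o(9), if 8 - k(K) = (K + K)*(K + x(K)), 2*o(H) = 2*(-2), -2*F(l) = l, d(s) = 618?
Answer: 222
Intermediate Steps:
F(l) = -l/2
o(H) = -2 (o(H) = (2*(-2))/2 = (½)*(-4) = -2)
k(K) = 8 - 2*K*(K + 1/K) (k(K) = 8 - (K + K)*(K + 1/K) = 8 - 2*K*(K + 1/K))
d(-519) - (k(10) + F(8))*o(9) = 618 - ((6 - 2*10²) - ½*8)*(-2) = 618 - ((6 - 2*100) - 4)*(-2) = 618 - ((6 - 200) - 4)*(-2) = 618 - (-194 - 4)*(-2) = 618 - (-198)*(-2) = 618 - 1*396 = 618 - 396 = 222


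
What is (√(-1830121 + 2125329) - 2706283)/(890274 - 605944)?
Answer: -2706283/284330 + √73802/142165 ≈ -9.5162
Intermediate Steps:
(√(-1830121 + 2125329) - 2706283)/(890274 - 605944) = (√295208 - 2706283)/284330 = (2*√73802 - 2706283)*(1/284330) = (-2706283 + 2*√73802)*(1/284330) = -2706283/284330 + √73802/142165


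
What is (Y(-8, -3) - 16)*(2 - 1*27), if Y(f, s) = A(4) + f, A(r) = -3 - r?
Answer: 775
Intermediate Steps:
Y(f, s) = -7 + f (Y(f, s) = (-3 - 1*4) + f = (-3 - 4) + f = -7 + f)
(Y(-8, -3) - 16)*(2 - 1*27) = ((-7 - 8) - 16)*(2 - 1*27) = (-15 - 16)*(2 - 27) = -31*(-25) = 775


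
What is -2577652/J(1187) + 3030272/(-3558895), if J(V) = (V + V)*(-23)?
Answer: 4504066951398/97161392395 ≈ 46.357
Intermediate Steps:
J(V) = -46*V (J(V) = (2*V)*(-23) = -46*V)
-2577652/J(1187) + 3030272/(-3558895) = -2577652/((-46*1187)) + 3030272/(-3558895) = -2577652/(-54602) + 3030272*(-1/3558895) = -2577652*(-1/54602) - 3030272/3558895 = 1288826/27301 - 3030272/3558895 = 4504066951398/97161392395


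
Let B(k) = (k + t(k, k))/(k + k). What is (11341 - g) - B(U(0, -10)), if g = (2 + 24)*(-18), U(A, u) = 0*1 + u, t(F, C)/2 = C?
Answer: 23615/2 ≈ 11808.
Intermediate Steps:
t(F, C) = 2*C
U(A, u) = u (U(A, u) = 0 + u = u)
g = -468 (g = 26*(-18) = -468)
B(k) = 3/2 (B(k) = (k + 2*k)/(k + k) = (3*k)/((2*k)) = (3*k)*(1/(2*k)) = 3/2)
(11341 - g) - B(U(0, -10)) = (11341 - 1*(-468)) - 1*3/2 = (11341 + 468) - 3/2 = 11809 - 3/2 = 23615/2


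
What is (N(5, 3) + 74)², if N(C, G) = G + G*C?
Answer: 8464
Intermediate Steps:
N(C, G) = G + C*G
(N(5, 3) + 74)² = (3*(1 + 5) + 74)² = (3*6 + 74)² = (18 + 74)² = 92² = 8464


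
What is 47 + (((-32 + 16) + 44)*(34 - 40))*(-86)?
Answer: 14495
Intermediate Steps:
47 + (((-32 + 16) + 44)*(34 - 40))*(-86) = 47 + ((-16 + 44)*(-6))*(-86) = 47 + (28*(-6))*(-86) = 47 - 168*(-86) = 47 + 14448 = 14495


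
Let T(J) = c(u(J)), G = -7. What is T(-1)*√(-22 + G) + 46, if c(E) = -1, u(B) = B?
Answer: 46 - I*√29 ≈ 46.0 - 5.3852*I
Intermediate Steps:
T(J) = -1
T(-1)*√(-22 + G) + 46 = -√(-22 - 7) + 46 = -√(-29) + 46 = -I*√29 + 46 = 46 - I*√29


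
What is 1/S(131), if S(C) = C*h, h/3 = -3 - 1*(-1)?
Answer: -1/786 ≈ -0.0012723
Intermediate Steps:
h = -6 (h = 3*(-3 - 1*(-1)) = 3*(-3 + 1) = 3*(-2) = -6)
S(C) = -6*C (S(C) = C*(-6) = -6*C)
1/S(131) = 1/(-6*131) = 1/(-786) = -1/786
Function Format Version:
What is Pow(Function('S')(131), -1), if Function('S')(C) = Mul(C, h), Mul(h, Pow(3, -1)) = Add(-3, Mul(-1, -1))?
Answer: Rational(-1, 786) ≈ -0.0012723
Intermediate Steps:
h = -6 (h = Mul(3, Add(-3, Mul(-1, -1))) = Mul(3, Add(-3, 1)) = Mul(3, -2) = -6)
Function('S')(C) = Mul(-6, C) (Function('S')(C) = Mul(C, -6) = Mul(-6, C))
Pow(Function('S')(131), -1) = Pow(Mul(-6, 131), -1) = Pow(-786, -1) = Rational(-1, 786)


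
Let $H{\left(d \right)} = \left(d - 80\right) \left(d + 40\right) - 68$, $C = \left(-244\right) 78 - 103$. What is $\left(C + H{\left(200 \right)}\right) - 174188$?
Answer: $-164591$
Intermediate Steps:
$C = -19135$ ($C = -19032 - 103 = -19135$)
$H{\left(d \right)} = -68 + \left(-80 + d\right) \left(40 + d\right)$ ($H{\left(d \right)} = \left(-80 + d\right) \left(40 + d\right) - 68 = -68 + \left(-80 + d\right) \left(40 + d\right)$)
$\left(C + H{\left(200 \right)}\right) - 174188 = \left(-19135 - \left(11268 - 40000\right)\right) - 174188 = \left(-19135 - -28732\right) - 174188 = \left(-19135 + 28732\right) - 174188 = 9597 - 174188 = -164591$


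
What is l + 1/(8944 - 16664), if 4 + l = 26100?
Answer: 201461119/7720 ≈ 26096.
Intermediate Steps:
l = 26096 (l = -4 + 26100 = 26096)
l + 1/(8944 - 16664) = 26096 + 1/(8944 - 16664) = 26096 + 1/(-7720) = 26096 - 1/7720 = 201461119/7720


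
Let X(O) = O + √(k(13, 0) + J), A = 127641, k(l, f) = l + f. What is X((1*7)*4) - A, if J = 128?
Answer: -127613 + √141 ≈ -1.2760e+5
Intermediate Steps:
k(l, f) = f + l
X(O) = O + √141 (X(O) = O + √((0 + 13) + 128) = O + √(13 + 128) = O + √141)
X((1*7)*4) - A = ((1*7)*4 + √141) - 1*127641 = (7*4 + √141) - 127641 = (28 + √141) - 127641 = -127613 + √141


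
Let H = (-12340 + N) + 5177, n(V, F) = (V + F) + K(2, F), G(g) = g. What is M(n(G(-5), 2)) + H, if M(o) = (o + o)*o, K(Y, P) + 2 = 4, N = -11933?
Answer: -19094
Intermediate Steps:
K(Y, P) = 2 (K(Y, P) = -2 + 4 = 2)
n(V, F) = 2 + F + V (n(V, F) = (V + F) + 2 = (F + V) + 2 = 2 + F + V)
M(o) = 2*o² (M(o) = (2*o)*o = 2*o²)
H = -19096 (H = (-12340 - 11933) + 5177 = -24273 + 5177 = -19096)
M(n(G(-5), 2)) + H = 2*(2 + 2 - 5)² - 19096 = 2*(-1)² - 19096 = 2*1 - 19096 = 2 - 19096 = -19094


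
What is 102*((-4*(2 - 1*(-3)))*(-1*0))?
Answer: 0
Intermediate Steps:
102*((-4*(2 - 1*(-3)))*(-1*0)) = 102*(-4*(2 + 3)*0) = 102*(-4*5*0) = 102*(-20*0) = 102*0 = 0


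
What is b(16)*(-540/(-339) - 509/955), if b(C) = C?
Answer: 1830128/107915 ≈ 16.959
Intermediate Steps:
b(16)*(-540/(-339) - 509/955) = 16*(-540/(-339) - 509/955) = 16*(-540*(-1/339) - 509*1/955) = 16*(180/113 - 509/955) = 16*(114383/107915) = 1830128/107915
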